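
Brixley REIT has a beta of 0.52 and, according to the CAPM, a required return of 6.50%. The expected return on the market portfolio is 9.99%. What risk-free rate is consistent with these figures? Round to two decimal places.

2.72%

E(R) = R_f + β(E(R_m) − R_f) = R_f(1 − β) + β·E(R_m)
6.50% = R_f × (1 − 0.52) + 0.52 × 9.99%
6.50% = R_f × 0.48 + 5.1948%
R_f = (6.50% − 5.1948%) / 0.48 = 2.72%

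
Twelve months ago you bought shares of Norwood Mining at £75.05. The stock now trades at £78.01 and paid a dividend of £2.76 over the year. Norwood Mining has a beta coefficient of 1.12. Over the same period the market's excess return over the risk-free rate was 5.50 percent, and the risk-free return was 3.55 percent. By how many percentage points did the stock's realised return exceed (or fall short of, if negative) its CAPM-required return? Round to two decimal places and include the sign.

Realised HPR = (P1 + D1 − P0) / P0 = (78.01 + 2.76 − 75.05) / 75.05 = 5.72 / 75.05 = 7.6216%
CAPM required = R_f + β·MRP = 3.55% + 1.12 × 5.50% = 9.7100%
α = realised − required = 7.6216% − 9.7100% = -2.09%

-2.09%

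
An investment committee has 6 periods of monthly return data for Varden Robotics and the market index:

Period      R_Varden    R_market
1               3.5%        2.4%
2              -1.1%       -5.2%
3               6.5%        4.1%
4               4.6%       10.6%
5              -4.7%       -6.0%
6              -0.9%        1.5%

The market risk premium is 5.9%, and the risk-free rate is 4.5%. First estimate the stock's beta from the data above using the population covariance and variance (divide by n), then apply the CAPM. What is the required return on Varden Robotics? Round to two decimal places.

7.79%

Mean R_i = (3.5 − 1.1 + 6.5 + 4.6 − 4.7 − 0.9) / 6 = 1.3167%
Mean R_m = (2.4 − 5.2 + 4.1 + 10.6 − 6.0 + 1.5) / 6 = 1.2333%
Σ(R_i − R̄_i)(R_m − R̄_m) = 106.6367  ⇒  Cov = 106.6367 / 6 = 17.7728
Σ(R_m − R̄_m)² = 191.0933  ⇒  Var(R_m) = 191.0933 / 6 = 31.8489
β = Cov / Var(R_m) = 17.7728 / 31.8489 = 0.5580
E(R) = R_f + β × MRP = 4.5% + 0.5580 × 5.9% = 7.79%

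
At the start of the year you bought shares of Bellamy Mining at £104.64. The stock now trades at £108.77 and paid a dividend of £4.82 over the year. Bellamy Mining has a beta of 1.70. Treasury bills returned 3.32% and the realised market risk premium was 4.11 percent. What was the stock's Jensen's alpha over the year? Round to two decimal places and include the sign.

Realised HPR = (P1 + D1 − P0) / P0 = (108.77 + 4.82 − 104.64) / 104.64 = 8.95 / 104.64 = 8.5531%
CAPM required = R_f + β·MRP = 3.32% + 1.70 × 4.11% = 10.3070%
α = realised − required = 8.5531% − 10.3070% = -1.75%

-1.75%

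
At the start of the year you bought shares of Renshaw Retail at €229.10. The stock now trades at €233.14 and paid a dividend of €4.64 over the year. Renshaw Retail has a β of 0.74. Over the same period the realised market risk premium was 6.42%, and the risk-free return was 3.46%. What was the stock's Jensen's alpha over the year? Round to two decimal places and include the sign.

-4.42%

Realised HPR = (P1 + D1 − P0) / P0 = (233.14 + 4.64 − 229.10) / 229.10 = 8.68 / 229.10 = 3.7887%
CAPM required = R_f + β·MRP = 3.46% + 0.74 × 6.42% = 8.2108%
α = realised − required = 3.7887% − 8.2108% = -4.42%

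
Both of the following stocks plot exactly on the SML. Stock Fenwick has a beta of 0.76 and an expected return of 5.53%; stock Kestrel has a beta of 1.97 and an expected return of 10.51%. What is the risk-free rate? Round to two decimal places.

2.40%

Both satisfy E(R) = R_f + β·MRP, so the slope of the SML is
MRP = (10.51% − 5.53%) / (1.97 − 0.76) = 4.98% / 1.21 = 4.1157%
R_f = E(R_Fenwick) − β_Fenwick·MRP = 5.53% − 0.76 × 4.1157% = 2.4021%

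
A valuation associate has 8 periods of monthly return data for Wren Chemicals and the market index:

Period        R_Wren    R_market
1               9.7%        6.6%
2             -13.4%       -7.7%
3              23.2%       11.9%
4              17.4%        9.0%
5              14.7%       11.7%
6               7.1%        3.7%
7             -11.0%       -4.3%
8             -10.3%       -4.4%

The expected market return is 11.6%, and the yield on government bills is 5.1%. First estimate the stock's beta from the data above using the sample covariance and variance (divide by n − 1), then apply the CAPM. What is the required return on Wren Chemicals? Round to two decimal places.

16.80%

Mean R_i = (9.7 − 13.4 + 23.2 + 17.4 + 14.7 + 7.1 − 11.0 − 10.3) / 8 = 4.6750%
Mean R_m = (6.6 − 7.7 + 11.9 + 9.0 + 11.7 + 3.7 − 4.3 − 4.4) / 8 = 3.3125%
Σ(R_i − R̄_i)(R_m − R̄_m) = 766.8725  ⇒  Cov = 766.8725 / 7 = 109.5532
Σ(R_m − R̄_m)² = 426.1088  ⇒  Var(R_m) = 426.1088 / 7 = 60.8727
β = Cov / Var(R_m) = 109.5532 / 60.8727 = 1.7997
MRP = 11.6% − 5.1% = 6.50%
E(R) = R_f + β × MRP = 5.1% + 1.7997 × 6.5% = 16.80%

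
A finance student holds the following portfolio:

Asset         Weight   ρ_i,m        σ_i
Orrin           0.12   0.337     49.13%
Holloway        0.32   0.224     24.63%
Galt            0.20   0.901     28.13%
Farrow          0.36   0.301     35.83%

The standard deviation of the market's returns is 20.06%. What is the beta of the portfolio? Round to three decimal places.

0.633

β_Orrin = 0.337 × 49.13% / 20.06% = 0.8254
β_Holloway = 0.224 × 24.63% / 20.06% = 0.2750
β_Galt = 0.901 × 28.13% / 20.06% = 1.2635
β_Farrow = 0.301 × 35.83% / 20.06% = 0.5376
β_P = Σ w_i β_i = 0.12×0.8254 + 0.32×0.2750 + 0.20×1.2635 + 0.36×0.5376 = 0.6333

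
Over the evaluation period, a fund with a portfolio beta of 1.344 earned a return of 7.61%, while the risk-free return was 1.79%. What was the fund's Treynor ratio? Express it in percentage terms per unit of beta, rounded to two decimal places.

4.33%

Treynor = (R_P − R_f) / β_P = (7.61% − 1.79%) / 1.3440 = 5.82% / 1.3440 = 4.33%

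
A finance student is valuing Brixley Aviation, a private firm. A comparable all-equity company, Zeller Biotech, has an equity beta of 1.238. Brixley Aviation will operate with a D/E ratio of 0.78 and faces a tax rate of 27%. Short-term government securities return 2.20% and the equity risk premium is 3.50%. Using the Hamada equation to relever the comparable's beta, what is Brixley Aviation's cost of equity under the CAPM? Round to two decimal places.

9.00%

β_L = β_U × [1 + (1 − t)(D/E)] = 1.238 × [1 + (1 − 0.27) × 0.78]
    = 1.238 × [1 + 0.73 × 0.78] = 1.238 × 1.5694 = 1.9429
E(R) = R_f + β_L × MRP = 2.20% + 1.9429 × 3.50% = 9.00%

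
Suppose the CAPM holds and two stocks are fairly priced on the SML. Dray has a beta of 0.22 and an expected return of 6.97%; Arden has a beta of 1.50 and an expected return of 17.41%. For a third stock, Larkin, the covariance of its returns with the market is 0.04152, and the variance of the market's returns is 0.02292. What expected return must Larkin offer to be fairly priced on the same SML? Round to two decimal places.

19.95%

MRP = (17.41% − 6.97%) / (1.50 − 0.22) = 8.1563%
R_f = 6.97% − 0.22 × 8.1563% = 5.1756%
β_Larkin = Cov / Var(R_m) = 0.04152 / 0.02292 = 1.8115
E(R_Larkin) = R_f + β × MRP = 5.1756% + 1.8115 × 8.1563% = 19.95%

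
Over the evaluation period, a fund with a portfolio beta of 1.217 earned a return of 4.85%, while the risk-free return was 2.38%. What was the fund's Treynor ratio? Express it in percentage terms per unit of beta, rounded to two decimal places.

Treynor = (R_P − R_f) / β_P = (4.85% − 2.38%) / 1.2170 = 2.47% / 1.2170 = 2.03%

2.03%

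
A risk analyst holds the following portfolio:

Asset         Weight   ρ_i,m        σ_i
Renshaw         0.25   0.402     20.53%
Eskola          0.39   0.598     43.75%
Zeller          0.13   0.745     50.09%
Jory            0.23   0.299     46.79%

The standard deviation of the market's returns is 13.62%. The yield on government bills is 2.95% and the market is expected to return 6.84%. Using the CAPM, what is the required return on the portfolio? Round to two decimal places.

8.76%

β_Renshaw = 0.402 × 20.53% / 13.62% = 0.6060
β_Eskola = 0.598 × 43.75% / 13.62% = 1.9209
β_Zeller = 0.745 × 50.09% / 13.62% = 2.7399
β_Jory = 0.299 × 46.79% / 13.62% = 1.0272
β_P = Σ w_i β_i = 0.25×0.6060 + 0.39×1.9209 + 0.13×2.7399 + 0.23×1.0272 = 1.4931
MRP = 6.84% − 2.95% = 3.89%
E(R_P) = R_f + β_P × MRP = 2.95% + 1.4931 × 3.89% = 8.76%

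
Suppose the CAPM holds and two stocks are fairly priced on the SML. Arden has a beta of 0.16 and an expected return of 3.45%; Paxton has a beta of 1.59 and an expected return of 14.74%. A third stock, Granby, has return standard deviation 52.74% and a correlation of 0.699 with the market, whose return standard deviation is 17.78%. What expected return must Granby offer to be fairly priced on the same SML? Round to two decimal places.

MRP = (14.74% − 3.45%) / (1.59 − 0.16) = 7.8951%
R_f = 3.45% − 0.16 × 7.8951% = 2.1868%
β_Granby = ρ·σ_i/σ_m = 0.699 × 52.74 / 17.78 = 2.0734
E(R_Granby) = R_f + β × MRP = 2.1868% + 2.0734 × 7.8951% = 18.56%

18.56%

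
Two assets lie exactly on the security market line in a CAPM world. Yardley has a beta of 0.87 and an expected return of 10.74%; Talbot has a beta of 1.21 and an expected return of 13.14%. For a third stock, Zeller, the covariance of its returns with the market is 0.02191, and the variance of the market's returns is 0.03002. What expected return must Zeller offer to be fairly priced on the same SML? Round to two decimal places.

9.75%

MRP = (13.14% − 10.74%) / (1.21 − 0.87) = 7.0588%
R_f = 10.74% − 0.87 × 7.0588% = 4.5988%
β_Zeller = Cov / Var(R_m) = 0.02191 / 0.03002 = 0.7298
E(R_Zeller) = R_f + β × MRP = 4.5988% + 0.7298 × 7.0588% = 9.75%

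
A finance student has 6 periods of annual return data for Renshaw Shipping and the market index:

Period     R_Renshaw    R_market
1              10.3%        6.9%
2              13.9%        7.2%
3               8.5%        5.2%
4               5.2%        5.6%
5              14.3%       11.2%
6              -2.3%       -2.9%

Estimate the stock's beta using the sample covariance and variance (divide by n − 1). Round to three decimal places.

Mean R_i = (10.3 + 13.9 + 8.5 + 5.2 + 14.3 − 2.3) / 6 = 8.3167%
Mean R_m = (6.9 + 7.2 + 5.2 + 5.6 + 11.2 − 2.9) / 6 = 5.5333%
Σ(R_i − R̄_i)(R_m − R̄_m) = 135.1867  ⇒  Cov = 135.1867 / 5 = 27.0373
Σ(R_m − R̄_m)² = 107.9933  ⇒  Var(R_m) = 107.9933 / 5 = 21.5987
β = Cov / Var(R_m) = 27.0373 / 21.5987 = 1.2518

1.252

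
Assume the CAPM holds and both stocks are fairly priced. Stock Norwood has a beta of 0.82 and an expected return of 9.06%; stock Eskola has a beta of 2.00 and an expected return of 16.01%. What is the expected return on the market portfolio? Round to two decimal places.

10.12%

Both satisfy E(R) = R_f + β·MRP, so the slope of the SML is
MRP = (16.01% − 9.06%) / (2.00 − 0.82) = 6.95% / 1.18 = 5.8898%
R_f = E(R_Norwood) − β_Norwood·MRP = 9.06% − 0.82 × 5.8898% = 4.2304%
E(R_m) = R_f + MRP = 4.2304% + 5.8898% = 10.12%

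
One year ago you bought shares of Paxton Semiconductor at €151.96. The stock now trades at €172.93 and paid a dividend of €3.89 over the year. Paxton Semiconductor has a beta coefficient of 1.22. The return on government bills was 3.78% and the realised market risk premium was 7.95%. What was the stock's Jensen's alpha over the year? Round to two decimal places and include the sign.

+2.88%

Realised HPR = (P1 + D1 − P0) / P0 = (172.93 + 3.89 − 151.96) / 151.96 = 24.86 / 151.96 = 16.3596%
CAPM required = R_f + β·MRP = 3.78% + 1.22 × 7.95% = 13.4790%
α = realised − required = 16.3596% − 13.4790% = +2.88%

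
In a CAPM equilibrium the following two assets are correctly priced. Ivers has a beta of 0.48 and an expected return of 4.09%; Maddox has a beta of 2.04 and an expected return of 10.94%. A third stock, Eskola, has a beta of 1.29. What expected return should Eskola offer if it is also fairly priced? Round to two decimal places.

MRP (SML slope) = (10.94% − 4.09%) / (2.04 − 0.48) = 6.85% / 1.56 = 4.3910%
R_f (intercept) = 4.09% − 0.48 × 4.3910% = 1.9823%
E(R_Eskola) = R_f + β × MRP = 1.9823% + 1.29 × 4.3910% = 7.65%

7.65%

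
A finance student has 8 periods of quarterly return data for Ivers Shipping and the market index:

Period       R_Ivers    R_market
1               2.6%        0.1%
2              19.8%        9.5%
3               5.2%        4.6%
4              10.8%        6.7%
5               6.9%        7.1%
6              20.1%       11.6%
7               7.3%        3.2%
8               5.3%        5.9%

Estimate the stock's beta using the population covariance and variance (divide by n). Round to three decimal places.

1.631

Mean R_i = (2.6 + 19.8 + 5.2 + 10.8 + 6.9 + 20.1 + 7.3 + 5.3) / 8 = 9.7500%
Mean R_m = (0.1 + 9.5 + 4.6 + 6.7 + 7.1 + 11.6 + 3.2 + 5.9) / 8 = 6.0875%
Σ(R_i − R̄_i)(R_m − R̄_m) = 146.5950  ⇒  Cov = 146.5950 / 8 = 18.3244
Σ(R_m − R̄_m)² = 89.8688  ⇒  Var(R_m) = 89.8688 / 8 = 11.2336
β = Cov / Var(R_m) = 18.3244 / 11.2336 = 1.6312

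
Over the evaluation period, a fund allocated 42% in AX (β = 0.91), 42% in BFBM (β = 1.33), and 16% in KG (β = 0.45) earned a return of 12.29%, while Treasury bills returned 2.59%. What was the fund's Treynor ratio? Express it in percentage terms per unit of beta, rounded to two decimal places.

9.58%

β_P = 0.42×0.91 + 0.42×1.33 + 0.16×0.45 = 1.0128
Treynor = (R_P − R_f) / β_P = (12.29% − 2.59%) / 1.0128 = 9.70% / 1.0128 = 9.58%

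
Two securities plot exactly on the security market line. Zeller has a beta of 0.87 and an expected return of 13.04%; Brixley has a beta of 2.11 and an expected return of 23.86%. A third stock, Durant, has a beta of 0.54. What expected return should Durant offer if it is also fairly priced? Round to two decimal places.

10.16%

MRP (SML slope) = (23.86% − 13.04%) / (2.11 − 0.87) = 10.82% / 1.24 = 8.7258%
R_f (intercept) = 13.04% − 0.87 × 8.7258% = 5.4486%
E(R_Durant) = R_f + β × MRP = 5.4486% + 0.54 × 8.7258% = 10.16%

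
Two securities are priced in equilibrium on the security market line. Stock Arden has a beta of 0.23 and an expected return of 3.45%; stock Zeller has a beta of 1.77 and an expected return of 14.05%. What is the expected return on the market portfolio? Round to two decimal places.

Both satisfy E(R) = R_f + β·MRP, so the slope of the SML is
MRP = (14.05% − 3.45%) / (1.77 − 0.23) = 10.60% / 1.54 = 6.8831%
R_f = E(R_Arden) − β_Arden·MRP = 3.45% − 0.23 × 6.8831% = 1.8669%
E(R_m) = R_f + MRP = 1.8669% + 6.8831% = 8.75%

8.75%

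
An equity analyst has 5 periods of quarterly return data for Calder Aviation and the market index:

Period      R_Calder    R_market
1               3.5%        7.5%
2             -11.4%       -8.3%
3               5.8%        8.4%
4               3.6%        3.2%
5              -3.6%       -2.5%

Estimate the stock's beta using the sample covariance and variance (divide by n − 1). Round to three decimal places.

0.976

Mean R_i = (3.5 − 11.4 + 5.8 + 3.6 − 3.6) / 5 = -0.4200%
Mean R_m = (7.5 − 8.3 + 8.4 + 3.2 − 2.5) / 5 = 1.6600%
Σ(R_i − R̄_i)(R_m − R̄_m) = 193.5960  ⇒  Cov = 193.5960 / 4 = 48.3990
Σ(R_m − R̄_m)² = 198.4120  ⇒  Var(R_m) = 198.4120 / 4 = 49.6030
β = Cov / Var(R_m) = 48.3990 / 49.6030 = 0.9757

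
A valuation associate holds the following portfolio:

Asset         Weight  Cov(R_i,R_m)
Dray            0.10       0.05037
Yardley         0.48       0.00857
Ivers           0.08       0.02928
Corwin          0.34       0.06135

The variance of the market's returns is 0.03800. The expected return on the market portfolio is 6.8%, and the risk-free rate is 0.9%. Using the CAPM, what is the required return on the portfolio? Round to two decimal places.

5.92%

β_Dray = 0.05037 / 0.03800 = 1.3255
β_Yardley = 0.00857 / 0.03800 = 0.2255
β_Ivers = 0.02928 / 0.03800 = 0.7705
β_Corwin = 0.06135 / 0.03800 = 1.6145
β_P = Σ w_i β_i = 0.10×1.3255 + 0.48×0.2255 + 0.08×0.7705 + 0.34×1.6145 = 0.8514
MRP = 6.8% − 0.9% = 5.90%
E(R_P) = R_f + β_P × MRP = 0.9% + 0.8514 × 5.9% = 5.92%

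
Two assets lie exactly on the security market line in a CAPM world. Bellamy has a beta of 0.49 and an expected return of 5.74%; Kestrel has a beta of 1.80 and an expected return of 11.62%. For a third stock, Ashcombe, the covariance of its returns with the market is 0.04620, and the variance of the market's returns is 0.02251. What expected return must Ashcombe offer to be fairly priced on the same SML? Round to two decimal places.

MRP = (11.62% − 5.74%) / (1.80 − 0.49) = 4.4885%
R_f = 5.74% − 0.49 × 4.4885% = 3.5406%
β_Ashcombe = Cov / Var(R_m) = 0.04620 / 0.02251 = 2.0524
E(R_Ashcombe) = R_f + β × MRP = 3.5406% + 2.0524 × 4.4885% = 12.75%

12.75%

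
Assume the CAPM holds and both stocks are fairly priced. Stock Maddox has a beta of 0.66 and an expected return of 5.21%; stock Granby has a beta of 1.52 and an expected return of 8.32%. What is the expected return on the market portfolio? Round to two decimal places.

Both satisfy E(R) = R_f + β·MRP, so the slope of the SML is
MRP = (8.32% − 5.21%) / (1.52 − 0.66) = 3.11% / 0.86 = 3.6163%
R_f = E(R_Maddox) − β_Maddox·MRP = 5.21% − 0.66 × 3.6163% = 2.8232%
E(R_m) = R_f + MRP = 2.8232% + 3.6163% = 6.44%

6.44%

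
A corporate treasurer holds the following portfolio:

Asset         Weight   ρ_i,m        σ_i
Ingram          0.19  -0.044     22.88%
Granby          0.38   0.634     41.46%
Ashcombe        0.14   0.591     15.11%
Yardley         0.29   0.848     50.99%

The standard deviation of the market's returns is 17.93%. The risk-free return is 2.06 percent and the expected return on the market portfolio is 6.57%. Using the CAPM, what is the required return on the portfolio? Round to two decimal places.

β_Ingram = -0.044 × 22.88% / 17.93% = -0.0561
β_Granby = 0.634 × 41.46% / 17.93% = 1.4660
β_Ashcombe = 0.591 × 15.11% / 17.93% = 0.4980
β_Yardley = 0.848 × 50.99% / 17.93% = 2.4116
β_P = Σ w_i β_i = 0.19×-0.0561 + 0.38×1.4660 + 0.14×0.4980 + 0.29×2.4116 = 1.3155
MRP = 6.57% − 2.06% = 4.51%
E(R_P) = R_f + β_P × MRP = 2.06% + 1.3155 × 4.51% = 7.99%

7.99%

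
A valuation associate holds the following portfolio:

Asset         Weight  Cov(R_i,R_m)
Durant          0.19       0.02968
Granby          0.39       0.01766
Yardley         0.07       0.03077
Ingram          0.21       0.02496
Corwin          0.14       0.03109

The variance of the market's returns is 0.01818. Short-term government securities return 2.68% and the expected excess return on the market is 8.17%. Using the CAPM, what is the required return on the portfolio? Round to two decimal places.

β_Durant = 0.02968 / 0.01818 = 1.6326
β_Granby = 0.01766 / 0.01818 = 0.9714
β_Yardley = 0.03077 / 0.01818 = 1.6925
β_Ingram = 0.02496 / 0.01818 = 1.3729
β_Corwin = 0.03109 / 0.01818 = 1.7101
β_P = Σ w_i β_i = 0.19×1.6326 + 0.39×0.9714 + 0.07×1.6925 + 0.21×1.3729 + 0.14×1.7101 = 1.3352
E(R_P) = R_f + β_P × MRP = 2.68% + 1.3352 × 8.17% = 13.59%

13.59%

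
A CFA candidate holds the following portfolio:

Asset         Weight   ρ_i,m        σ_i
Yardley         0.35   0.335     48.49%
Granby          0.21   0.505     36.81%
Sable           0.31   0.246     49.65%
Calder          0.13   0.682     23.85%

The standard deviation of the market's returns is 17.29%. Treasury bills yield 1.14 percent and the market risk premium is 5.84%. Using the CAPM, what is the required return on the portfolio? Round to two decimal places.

β_Yardley = 0.335 × 48.49% / 17.29% = 0.9395
β_Granby = 0.505 × 36.81% / 17.29% = 1.0751
β_Sable = 0.246 × 49.65% / 17.29% = 0.7064
β_Calder = 0.682 × 23.85% / 17.29% = 0.9408
β_P = Σ w_i β_i = 0.35×0.9395 + 0.21×1.0751 + 0.31×0.7064 + 0.13×0.9408 = 0.8959
E(R_P) = R_f + β_P × MRP = 1.14% + 0.8959 × 5.84% = 6.37%

6.37%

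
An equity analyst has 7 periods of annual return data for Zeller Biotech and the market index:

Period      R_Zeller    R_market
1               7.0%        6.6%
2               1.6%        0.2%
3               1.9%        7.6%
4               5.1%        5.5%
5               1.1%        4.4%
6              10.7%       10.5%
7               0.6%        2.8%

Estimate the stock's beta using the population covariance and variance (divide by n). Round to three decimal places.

Mean R_i = (7.0 + 1.6 + 1.9 + 5.1 + 1.1 + 10.7 + 0.6) / 7 = 4.0000%
Mean R_m = (6.6 + 0.2 + 7.6 + 5.5 + 4.4 + 10.5 + 2.8) / 7 = 5.3714%
Σ(R_i − R̄_i)(R_m − R̄_m) = 57.4800  ⇒  Cov = 57.4800 / 7 = 8.2114
Σ(R_m − R̄_m)² = 67.0943  ⇒  Var(R_m) = 67.0943 / 7 = 9.5849
β = Cov / Var(R_m) = 8.2114 / 9.5849 = 0.8567

0.857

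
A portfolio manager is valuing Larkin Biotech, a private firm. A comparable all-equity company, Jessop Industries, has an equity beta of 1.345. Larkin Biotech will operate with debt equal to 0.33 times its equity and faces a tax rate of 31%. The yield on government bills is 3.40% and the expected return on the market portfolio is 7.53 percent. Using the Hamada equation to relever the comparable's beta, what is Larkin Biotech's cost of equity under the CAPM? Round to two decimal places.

10.22%

β_L = β_U × [1 + (1 − t)(D/E)] = 1.345 × [1 + (1 − 0.31) × 0.33]
    = 1.345 × [1 + 0.69 × 0.33] = 1.345 × 1.2277 = 1.6513
MRP = 7.53% − 3.40% = 4.13%
E(R) = R_f + β_L × MRP = 3.40% + 1.6513 × 4.13% = 10.22%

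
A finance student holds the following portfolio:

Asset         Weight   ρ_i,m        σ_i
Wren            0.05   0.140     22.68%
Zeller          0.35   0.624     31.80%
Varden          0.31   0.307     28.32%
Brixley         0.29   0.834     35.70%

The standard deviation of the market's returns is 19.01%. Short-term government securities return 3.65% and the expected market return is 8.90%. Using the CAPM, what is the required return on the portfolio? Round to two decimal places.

8.74%

β_Wren = 0.140 × 22.68% / 19.01% = 0.1670
β_Zeller = 0.624 × 31.80% / 19.01% = 1.0438
β_Varden = 0.307 × 28.32% / 19.01% = 0.4574
β_Brixley = 0.834 × 35.70% / 19.01% = 1.5662
β_P = Σ w_i β_i = 0.05×0.1670 + 0.35×1.0438 + 0.31×0.4574 + 0.29×1.5662 = 0.9697
MRP = 8.90% − 3.65% = 5.25%
E(R_P) = R_f + β_P × MRP = 3.65% + 0.9697 × 5.25% = 8.74%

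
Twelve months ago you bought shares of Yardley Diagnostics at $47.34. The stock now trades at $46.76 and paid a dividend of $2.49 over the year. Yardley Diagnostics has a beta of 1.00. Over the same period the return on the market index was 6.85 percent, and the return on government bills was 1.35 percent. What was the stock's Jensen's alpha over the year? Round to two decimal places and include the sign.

-2.82%

Realised HPR = (P1 + D1 − P0) / P0 = (46.76 + 2.49 − 47.34) / 47.34 = 1.91 / 47.34 = 4.0346%
MRP = 6.85% − 1.35% = 5.50%
CAPM required = R_f + β·MRP = 1.35% + 1.00 × 5.50% = 6.8500%
α = realised − required = 4.0346% − 6.8500% = -2.82%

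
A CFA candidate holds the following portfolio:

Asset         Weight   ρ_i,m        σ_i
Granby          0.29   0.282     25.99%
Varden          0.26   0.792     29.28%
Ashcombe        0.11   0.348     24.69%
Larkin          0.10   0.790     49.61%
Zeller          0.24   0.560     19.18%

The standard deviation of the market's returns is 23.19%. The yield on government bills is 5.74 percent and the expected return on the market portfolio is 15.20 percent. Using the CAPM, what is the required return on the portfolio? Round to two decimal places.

12.10%

β_Granby = 0.282 × 25.99% / 23.19% = 0.3160
β_Varden = 0.792 × 29.28% / 23.19% = 1.0000
β_Ashcombe = 0.348 × 24.69% / 23.19% = 0.3705
β_Larkin = 0.790 × 49.61% / 23.19% = 1.6900
β_Zeller = 0.560 × 19.18% / 23.19% = 0.4632
β_P = Σ w_i β_i = 0.29×0.3160 + 0.26×1.0000 + 0.11×0.3705 + 0.10×1.6900 + 0.24×0.4632 = 0.6726
MRP = 15.20% − 5.74% = 9.46%
E(R_P) = R_f + β_P × MRP = 5.74% + 0.6726 × 9.46% = 12.10%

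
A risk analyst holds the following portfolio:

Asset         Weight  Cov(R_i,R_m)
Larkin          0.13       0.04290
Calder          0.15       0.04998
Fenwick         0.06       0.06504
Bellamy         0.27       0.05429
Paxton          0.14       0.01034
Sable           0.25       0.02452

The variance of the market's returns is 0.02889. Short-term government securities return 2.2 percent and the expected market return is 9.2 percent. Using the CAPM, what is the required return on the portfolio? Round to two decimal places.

β_Larkin = 0.04290 / 0.02889 = 1.4849
β_Calder = 0.04998 / 0.02889 = 1.7300
β_Fenwick = 0.06504 / 0.02889 = 2.2513
β_Bellamy = 0.05429 / 0.02889 = 1.8792
β_Paxton = 0.01034 / 0.02889 = 0.3579
β_Sable = 0.02452 / 0.02889 = 0.8487
β_P = Σ w_i β_i = 0.13×1.4849 + 0.15×1.7300 + 0.06×2.2513 + 0.27×1.8792 + 0.14×0.3579 + 0.25×0.8487 = 1.3573
MRP = 9.2% − 2.2% = 7.00%
E(R_P) = R_f + β_P × MRP = 2.2% + 1.3573 × 7.0% = 11.70%

11.70%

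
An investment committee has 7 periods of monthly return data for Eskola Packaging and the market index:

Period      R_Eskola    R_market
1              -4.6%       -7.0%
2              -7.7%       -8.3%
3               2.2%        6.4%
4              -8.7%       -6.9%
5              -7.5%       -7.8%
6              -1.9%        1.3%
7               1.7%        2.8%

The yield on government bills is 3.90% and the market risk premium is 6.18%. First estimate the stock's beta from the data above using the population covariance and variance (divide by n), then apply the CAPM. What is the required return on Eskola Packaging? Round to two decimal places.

Mean R_i = (-4.6 − 7.7 + 2.2 − 8.7 − 7.5 − 1.9 + 1.7) / 7 = -3.7857%
Mean R_m = (-7.0 − 8.3 + 6.4 − 6.9 − 7.8 + 1.3 + 2.8) / 7 = -2.7857%
Σ(R_i − R̄_i)(R_m − R̄_m) = 157.1886  ⇒  Cov = 157.1886 / 7 = 22.4555
Σ(R_m − R̄_m)² = 222.5086  ⇒  Var(R_m) = 222.5086 / 7 = 31.7869
β = Cov / Var(R_m) = 22.4555 / 31.7869 = 0.7064
E(R) = R_f + β × MRP = 3.90% + 0.7064 × 6.18% = 8.27%

8.27%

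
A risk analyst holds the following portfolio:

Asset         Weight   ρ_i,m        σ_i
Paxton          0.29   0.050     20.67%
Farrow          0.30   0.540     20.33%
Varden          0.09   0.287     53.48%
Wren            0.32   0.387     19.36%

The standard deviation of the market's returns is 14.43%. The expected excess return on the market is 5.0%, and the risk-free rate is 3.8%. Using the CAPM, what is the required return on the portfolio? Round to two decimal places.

6.35%

β_Paxton = 0.050 × 20.67% / 14.43% = 0.0716
β_Farrow = 0.540 × 20.33% / 14.43% = 0.7608
β_Varden = 0.287 × 53.48% / 14.43% = 1.0637
β_Wren = 0.387 × 19.36% / 14.43% = 0.5192
β_P = Σ w_i β_i = 0.29×0.0716 + 0.30×0.7608 + 0.09×1.0637 + 0.32×0.5192 = 0.5109
E(R_P) = R_f + β_P × MRP = 3.8% + 0.5109 × 5.0% = 6.35%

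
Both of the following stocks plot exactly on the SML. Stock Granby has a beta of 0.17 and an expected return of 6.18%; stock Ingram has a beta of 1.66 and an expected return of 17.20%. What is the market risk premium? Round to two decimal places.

Both satisfy E(R) = R_f + β·MRP, so the slope of the SML is
MRP = (17.20% − 6.18%) / (1.66 − 0.17) = 11.02% / 1.49 = 7.3960%

7.40%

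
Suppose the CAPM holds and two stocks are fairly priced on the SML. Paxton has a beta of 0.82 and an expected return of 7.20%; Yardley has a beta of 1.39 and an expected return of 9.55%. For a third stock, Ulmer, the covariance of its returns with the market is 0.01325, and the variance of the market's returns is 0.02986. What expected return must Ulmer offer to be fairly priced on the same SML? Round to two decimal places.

5.65%

MRP = (9.55% − 7.20%) / (1.39 − 0.82) = 4.1228%
R_f = 7.20% − 0.82 × 4.1228% = 3.8193%
β_Ulmer = Cov / Var(R_m) = 0.01325 / 0.02986 = 0.4437
E(R_Ulmer) = R_f + β × MRP = 3.8193% + 0.4437 × 4.1228% = 5.65%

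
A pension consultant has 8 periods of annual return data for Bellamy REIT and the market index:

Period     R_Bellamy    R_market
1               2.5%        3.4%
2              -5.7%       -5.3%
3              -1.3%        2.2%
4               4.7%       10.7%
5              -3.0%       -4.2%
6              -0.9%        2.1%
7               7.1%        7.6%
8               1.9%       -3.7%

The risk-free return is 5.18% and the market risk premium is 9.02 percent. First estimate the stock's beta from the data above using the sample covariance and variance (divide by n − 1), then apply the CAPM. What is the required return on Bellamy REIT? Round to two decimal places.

10.44%

Mean R_i = (2.5 − 5.7 − 1.3 + 4.7 − 3.0 − 0.9 + 7.1 + 1.9) / 8 = 0.6625%
Mean R_m = (3.4 − 5.3 + 2.2 + 10.7 − 4.2 + 2.1 + 7.6 − 3.7) / 8 = 1.6000%
Σ(R_i − R̄_i)(R_m − R̄_m) = 135.3000  ⇒  Cov = 135.3000 / 7 = 19.3286
Σ(R_m − R̄_m)² = 232.0000  ⇒  Var(R_m) = 232.0000 / 7 = 33.1429
β = Cov / Var(R_m) = 19.3286 / 33.1429 = 0.5832
E(R) = R_f + β × MRP = 5.18% + 0.5832 × 9.02% = 10.44%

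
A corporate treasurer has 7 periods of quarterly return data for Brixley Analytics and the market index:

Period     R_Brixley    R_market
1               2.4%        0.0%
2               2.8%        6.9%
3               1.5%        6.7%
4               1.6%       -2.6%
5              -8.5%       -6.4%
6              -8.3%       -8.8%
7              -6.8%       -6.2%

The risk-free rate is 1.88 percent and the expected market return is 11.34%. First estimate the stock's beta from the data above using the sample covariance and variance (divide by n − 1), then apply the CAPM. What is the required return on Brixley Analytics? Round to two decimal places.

8.64%

Mean R_i = (2.4 + 2.8 + 1.5 + 1.6 − 8.5 − 8.3 − 6.8) / 7 = -2.1857%
Mean R_m = (0.0 + 6.9 + 6.7 − 2.6 − 6.4 − 8.8 − 6.2) / 7 = -1.4857%
Σ(R_i − R̄_i)(R_m − R̄_m) = 172.0786  ⇒  Cov = 172.0786 / 6 = 28.6798
Σ(R_m − R̄_m)² = 240.6486  ⇒  Var(R_m) = 240.6486 / 6 = 40.1081
β = Cov / Var(R_m) = 28.6798 / 40.1081 = 0.7151
MRP = 11.34% − 1.88% = 9.46%
E(R) = R_f + β × MRP = 1.88% + 0.7151 × 9.46% = 8.64%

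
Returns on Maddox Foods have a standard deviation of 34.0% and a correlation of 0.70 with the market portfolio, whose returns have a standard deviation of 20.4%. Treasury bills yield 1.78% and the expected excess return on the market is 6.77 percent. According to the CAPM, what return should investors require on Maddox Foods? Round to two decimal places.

9.68%

β = ρ × σ_i / σ_m = 0.70 × 34.0% / 20.4% = 1.1667
E(R) = 1.78% + 1.1667 × 6.77% = 9.68%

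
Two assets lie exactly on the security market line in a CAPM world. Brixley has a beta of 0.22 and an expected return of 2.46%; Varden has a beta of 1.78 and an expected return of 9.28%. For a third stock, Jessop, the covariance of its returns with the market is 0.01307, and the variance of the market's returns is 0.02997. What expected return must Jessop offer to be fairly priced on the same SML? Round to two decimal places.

MRP = (9.28% − 2.46%) / (1.78 − 0.22) = 4.3718%
R_f = 2.46% − 0.22 × 4.3718% = 1.4982%
β_Jessop = Cov / Var(R_m) = 0.01307 / 0.02997 = 0.4361
E(R_Jessop) = R_f + β × MRP = 1.4982% + 0.4361 × 4.3718% = 3.40%

3.40%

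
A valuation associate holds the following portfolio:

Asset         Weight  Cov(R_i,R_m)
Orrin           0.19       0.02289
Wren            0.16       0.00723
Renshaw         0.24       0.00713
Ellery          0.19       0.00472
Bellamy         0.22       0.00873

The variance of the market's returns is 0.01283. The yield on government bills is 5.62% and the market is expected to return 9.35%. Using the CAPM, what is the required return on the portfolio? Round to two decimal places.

β_Orrin = 0.02289 / 0.01283 = 1.7841
β_Wren = 0.00723 / 0.01283 = 0.5635
β_Renshaw = 0.00713 / 0.01283 = 0.5557
β_Ellery = 0.00472 / 0.01283 = 0.3679
β_Bellamy = 0.00873 / 0.01283 = 0.6804
β_P = Σ w_i β_i = 0.19×1.7841 + 0.16×0.5635 + 0.24×0.5557 + 0.19×0.3679 + 0.22×0.6804 = 0.7821
MRP = 9.35% − 5.62% = 3.73%
E(R_P) = R_f + β_P × MRP = 5.62% + 0.7821 × 3.73% = 8.54%

8.54%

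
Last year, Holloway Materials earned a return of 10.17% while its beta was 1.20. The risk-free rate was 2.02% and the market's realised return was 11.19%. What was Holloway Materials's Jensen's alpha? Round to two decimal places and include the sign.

-2.85%

Market excess return = 11.19% − 2.02% = 9.17%
CAPM benchmark = R_f + β(R_m − R_f) = 2.02% + 1.20 × 9.17% = 13.0240%
α = actual − benchmark = 10.17% − 13.0240% = -2.85%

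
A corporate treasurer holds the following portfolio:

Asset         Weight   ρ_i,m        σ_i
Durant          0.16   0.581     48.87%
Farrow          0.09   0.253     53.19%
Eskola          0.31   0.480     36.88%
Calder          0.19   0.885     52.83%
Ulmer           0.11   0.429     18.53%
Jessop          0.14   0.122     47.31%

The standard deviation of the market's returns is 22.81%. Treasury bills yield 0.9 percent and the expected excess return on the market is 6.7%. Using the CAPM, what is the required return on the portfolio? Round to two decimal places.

7.31%

β_Durant = 0.581 × 48.87% / 22.81% = 1.2448
β_Farrow = 0.253 × 53.19% / 22.81% = 0.5900
β_Eskola = 0.480 × 36.88% / 22.81% = 0.7761
β_Calder = 0.885 × 52.83% / 22.81% = 2.0497
β_Ulmer = 0.429 × 18.53% / 22.81% = 0.3485
β_Jessop = 0.122 × 47.31% / 22.81% = 0.2530
β_P = Σ w_i β_i = 0.16×1.2448 + 0.09×0.5900 + 0.31×0.7761 + 0.19×2.0497 + 0.11×0.3485 + 0.14×0.2530 = 0.9561
E(R_P) = R_f + β_P × MRP = 0.9% + 0.9561 × 6.7% = 7.31%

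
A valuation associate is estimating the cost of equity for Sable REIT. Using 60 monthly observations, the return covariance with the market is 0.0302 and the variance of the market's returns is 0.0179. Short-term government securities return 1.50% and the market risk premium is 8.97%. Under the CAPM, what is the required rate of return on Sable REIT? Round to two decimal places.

β = Cov(R_i, R_m) / Var(R_m) = 0.0302 / 0.0179 = 1.6872
E(R) = R_f + β × MRP = 1.50% + 1.6872 × 8.97% = 16.63%

16.63%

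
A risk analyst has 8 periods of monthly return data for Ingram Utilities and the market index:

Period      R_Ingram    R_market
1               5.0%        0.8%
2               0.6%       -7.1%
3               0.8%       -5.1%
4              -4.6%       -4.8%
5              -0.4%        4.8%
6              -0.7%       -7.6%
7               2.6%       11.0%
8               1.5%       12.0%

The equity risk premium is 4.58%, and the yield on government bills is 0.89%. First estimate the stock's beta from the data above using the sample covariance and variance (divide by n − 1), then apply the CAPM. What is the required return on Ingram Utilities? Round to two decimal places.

1.56%

Mean R_i = (5.0 + 0.6 + 0.8 − 4.6 − 0.4 − 0.7 + 2.6 + 1.5) / 8 = 0.6000%
Mean R_m = (0.8 − 7.1 − 5.1 − 4.8 + 4.8 − 7.6 + 11.0 + 12.0) / 8 = 0.5000%
Σ(R_i − R̄_i)(R_m − R̄_m) = 65.3400  ⇒  Cov = 65.3400 / 7 = 9.3343
Σ(R_m − R̄_m)² = 443.9000  ⇒  Var(R_m) = 443.9000 / 7 = 63.4143
β = Cov / Var(R_m) = 9.3343 / 63.4143 = 0.1472
E(R) = R_f + β × MRP = 0.89% + 0.1472 × 4.58% = 1.56%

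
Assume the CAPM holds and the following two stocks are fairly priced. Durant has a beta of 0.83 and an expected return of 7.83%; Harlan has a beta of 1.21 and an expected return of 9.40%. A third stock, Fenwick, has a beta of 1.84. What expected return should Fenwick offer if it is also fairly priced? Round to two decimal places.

12.00%

MRP (SML slope) = (9.40% − 7.83%) / (1.21 − 0.83) = 1.57% / 0.38 = 4.1316%
R_f (intercept) = 7.83% − 0.83 × 4.1316% = 4.4008%
E(R_Fenwick) = R_f + β × MRP = 4.4008% + 1.84 × 4.1316% = 12.00%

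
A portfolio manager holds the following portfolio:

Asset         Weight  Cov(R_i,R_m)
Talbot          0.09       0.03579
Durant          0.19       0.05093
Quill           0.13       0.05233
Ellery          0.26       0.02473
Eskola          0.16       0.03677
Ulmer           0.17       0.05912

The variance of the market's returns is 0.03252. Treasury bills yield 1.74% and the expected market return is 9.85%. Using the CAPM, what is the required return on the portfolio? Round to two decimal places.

β_Talbot = 0.03579 / 0.03252 = 1.1006
β_Durant = 0.05093 / 0.03252 = 1.5661
β_Quill = 0.05233 / 0.03252 = 1.6092
β_Ellery = 0.02473 / 0.03252 = 0.7605
β_Eskola = 0.03677 / 0.03252 = 1.1307
β_Ulmer = 0.05912 / 0.03252 = 1.8180
β_P = Σ w_i β_i = 0.09×1.1006 + 0.19×1.5661 + 0.13×1.6092 + 0.26×0.7605 + 0.16×1.1307 + 0.17×1.8180 = 1.2935
MRP = 9.85% − 1.74% = 8.11%
E(R_P) = R_f + β_P × MRP = 1.74% + 1.2935 × 8.11% = 12.23%

12.23%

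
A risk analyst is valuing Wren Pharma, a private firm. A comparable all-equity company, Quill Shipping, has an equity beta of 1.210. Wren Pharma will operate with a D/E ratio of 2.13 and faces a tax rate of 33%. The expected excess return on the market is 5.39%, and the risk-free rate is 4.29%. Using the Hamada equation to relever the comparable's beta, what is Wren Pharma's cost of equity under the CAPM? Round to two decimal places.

β_L = β_U × [1 + (1 − t)(D/E)] = 1.210 × [1 + (1 − 0.33) × 2.13]
    = 1.210 × [1 + 0.67 × 2.13] = 1.210 × 2.4271 = 2.9368
E(R) = R_f + β_L × MRP = 4.29% + 2.9368 × 5.39% = 20.12%

20.12%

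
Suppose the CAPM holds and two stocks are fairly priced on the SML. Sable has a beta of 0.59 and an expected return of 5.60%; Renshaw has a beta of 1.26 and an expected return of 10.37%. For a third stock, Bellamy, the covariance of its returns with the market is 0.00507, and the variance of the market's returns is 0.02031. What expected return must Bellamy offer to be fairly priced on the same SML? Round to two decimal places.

3.18%

MRP = (10.37% − 5.60%) / (1.26 − 0.59) = 7.1194%
R_f = 5.60% − 0.59 × 7.1194% = 1.3996%
β_Bellamy = Cov / Var(R_m) = 0.00507 / 0.02031 = 0.2496
E(R_Bellamy) = R_f + β × MRP = 1.3996% + 0.2496 × 7.1194% = 3.18%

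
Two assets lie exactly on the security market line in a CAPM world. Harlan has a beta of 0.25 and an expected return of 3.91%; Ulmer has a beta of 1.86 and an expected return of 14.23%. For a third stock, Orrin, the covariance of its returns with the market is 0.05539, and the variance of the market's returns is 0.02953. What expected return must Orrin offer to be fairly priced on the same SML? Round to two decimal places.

MRP = (14.23% − 3.91%) / (1.86 − 0.25) = 6.4099%
R_f = 3.91% − 0.25 × 6.4099% = 2.3075%
β_Orrin = Cov / Var(R_m) = 0.05539 / 0.02953 = 1.8757
E(R_Orrin) = R_f + β × MRP = 2.3075% + 1.8757 × 6.4099% = 14.33%

14.33%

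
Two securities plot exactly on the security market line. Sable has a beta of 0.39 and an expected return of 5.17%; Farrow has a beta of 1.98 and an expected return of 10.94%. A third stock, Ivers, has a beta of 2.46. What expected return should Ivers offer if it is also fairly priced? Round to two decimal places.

MRP (SML slope) = (10.94% − 5.17%) / (1.98 − 0.39) = 5.77% / 1.59 = 3.6289%
R_f (intercept) = 5.17% − 0.39 × 3.6289% = 3.7547%
E(R_Ivers) = R_f + β × MRP = 3.7547% + 2.46 × 3.6289% = 12.68%

12.68%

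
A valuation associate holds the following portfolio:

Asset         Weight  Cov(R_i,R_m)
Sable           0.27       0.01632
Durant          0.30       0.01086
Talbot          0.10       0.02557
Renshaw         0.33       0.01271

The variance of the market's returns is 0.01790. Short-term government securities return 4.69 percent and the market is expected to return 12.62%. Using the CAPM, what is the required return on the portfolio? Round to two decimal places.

β_Sable = 0.01632 / 0.01790 = 0.9117
β_Durant = 0.01086 / 0.01790 = 0.6067
β_Talbot = 0.02557 / 0.01790 = 1.4285
β_Renshaw = 0.01271 / 0.01790 = 0.7101
β_P = Σ w_i β_i = 0.27×0.9117 + 0.30×0.6067 + 0.10×1.4285 + 0.33×0.7101 = 0.8054
MRP = 12.62% − 4.69% = 7.93%
E(R_P) = R_f + β_P × MRP = 4.69% + 0.8054 × 7.93% = 11.08%

11.08%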